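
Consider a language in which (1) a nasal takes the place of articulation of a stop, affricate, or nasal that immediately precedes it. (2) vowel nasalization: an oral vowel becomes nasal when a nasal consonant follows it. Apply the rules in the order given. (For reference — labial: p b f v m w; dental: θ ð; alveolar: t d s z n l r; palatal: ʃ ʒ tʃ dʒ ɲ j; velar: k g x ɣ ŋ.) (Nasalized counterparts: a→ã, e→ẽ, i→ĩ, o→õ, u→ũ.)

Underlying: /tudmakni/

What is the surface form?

Rule 1: /m/ after /d/ (alveolar) → [n]
Rule 1: /n/ after /k/ (velar) → [ŋ]
After rule 1: tudnakŋi
Rule 2: no segment meets the rule's conditions; no change.

[tudnakŋi]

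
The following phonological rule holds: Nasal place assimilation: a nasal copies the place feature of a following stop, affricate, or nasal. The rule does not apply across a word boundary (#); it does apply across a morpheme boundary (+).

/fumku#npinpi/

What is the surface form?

[fuŋku#mpimpi]

/m/ before /k/ (velar) → [ŋ]
/n/ before /p/ (labial) → [m]
/n/ before /p/ (labial) → [m]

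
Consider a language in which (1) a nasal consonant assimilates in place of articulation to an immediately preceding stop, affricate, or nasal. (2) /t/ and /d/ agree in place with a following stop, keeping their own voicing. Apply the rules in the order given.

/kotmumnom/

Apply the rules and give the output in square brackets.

Rule 1: /m/ after /t/ (alveolar) → [n]
Rule 1: /n/ after /m/ (labial) → [m]
After rule 1: kotnummom
Rule 2: no segment meets the rule's conditions; no change.

[kotnummom]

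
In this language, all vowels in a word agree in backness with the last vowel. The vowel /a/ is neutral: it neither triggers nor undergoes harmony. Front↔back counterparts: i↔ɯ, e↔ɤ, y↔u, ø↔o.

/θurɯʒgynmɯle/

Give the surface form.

/u/ harmonizes with /e/ ([-back]) → [y]
/ɯ/ harmonizes with /e/ ([-back]) → [i]
/ɯ/ harmonizes with /e/ ([-back]) → [i]

[θyriʒgynmile]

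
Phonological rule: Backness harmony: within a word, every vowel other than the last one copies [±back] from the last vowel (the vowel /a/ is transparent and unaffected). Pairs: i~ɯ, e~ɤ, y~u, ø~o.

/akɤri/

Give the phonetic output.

[akeri]

/ɤ/ harmonizes with /i/ ([-back]) → [e]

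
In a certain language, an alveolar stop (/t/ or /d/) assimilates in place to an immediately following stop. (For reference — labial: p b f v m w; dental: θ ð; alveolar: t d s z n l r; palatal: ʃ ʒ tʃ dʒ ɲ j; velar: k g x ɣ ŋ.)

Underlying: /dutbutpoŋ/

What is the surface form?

[dupbuppoŋ]

/t/ before /b/ (labial) → [p]
/t/ before /p/ (labial) → [p]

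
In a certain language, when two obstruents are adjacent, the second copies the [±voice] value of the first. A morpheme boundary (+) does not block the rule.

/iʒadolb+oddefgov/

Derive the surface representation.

[iʒadolb+oddefkov]

/g/ after /f/ (voiceless) → [k]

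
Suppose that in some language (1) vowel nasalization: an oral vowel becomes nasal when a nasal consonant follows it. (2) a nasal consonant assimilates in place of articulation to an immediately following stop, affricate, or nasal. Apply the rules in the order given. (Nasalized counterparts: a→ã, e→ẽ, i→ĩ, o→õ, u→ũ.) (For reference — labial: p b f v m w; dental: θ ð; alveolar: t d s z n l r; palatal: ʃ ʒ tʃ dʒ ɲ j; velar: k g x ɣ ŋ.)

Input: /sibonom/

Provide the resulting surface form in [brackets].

Rule 1: /o/ before nasal /n/ → [õ]
Rule 1: /o/ before nasal /m/ → [õ]
After rule 1: sibõnõm
Rule 2: no segment meets the rule's conditions; no change.

[sibõnõm]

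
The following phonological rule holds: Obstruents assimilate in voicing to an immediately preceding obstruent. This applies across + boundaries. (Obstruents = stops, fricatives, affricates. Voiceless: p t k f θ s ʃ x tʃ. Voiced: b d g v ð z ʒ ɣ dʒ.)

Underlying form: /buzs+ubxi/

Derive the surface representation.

/s/ after /z/ (voiced) → [z]
/x/ after /b/ (voiced) → [ɣ]

[buzz+ubɣi]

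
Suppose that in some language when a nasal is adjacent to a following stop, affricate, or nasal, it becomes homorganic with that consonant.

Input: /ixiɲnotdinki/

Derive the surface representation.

/ɲ/ before /n/ (alveolar) → [n]
/n/ before /k/ (velar) → [ŋ]

[ixinnotdiŋki]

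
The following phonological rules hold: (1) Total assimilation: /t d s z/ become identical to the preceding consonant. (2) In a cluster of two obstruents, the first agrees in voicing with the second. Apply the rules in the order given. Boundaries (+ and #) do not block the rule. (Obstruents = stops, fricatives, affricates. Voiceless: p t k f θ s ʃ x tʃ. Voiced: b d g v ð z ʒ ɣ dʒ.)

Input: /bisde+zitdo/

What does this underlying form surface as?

Rule 1: /d/ after /s/ → [s] (total assimilation)
Rule 1: /d/ after /t/ → [t] (total assimilation)
After rule 1: bisse+zitto
Rule 2: no segment meets the rule's conditions; no change.

[bisse+zitto]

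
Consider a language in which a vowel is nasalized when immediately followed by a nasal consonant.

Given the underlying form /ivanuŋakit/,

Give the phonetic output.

[ivãnũŋakit]

/a/ before nasal /n/ → [ã]
/u/ before nasal /ŋ/ → [ũ]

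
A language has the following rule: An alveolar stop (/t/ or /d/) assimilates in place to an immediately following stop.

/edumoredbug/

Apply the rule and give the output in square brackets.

[edumorebbug]

/d/ before /b/ (labial) → [b]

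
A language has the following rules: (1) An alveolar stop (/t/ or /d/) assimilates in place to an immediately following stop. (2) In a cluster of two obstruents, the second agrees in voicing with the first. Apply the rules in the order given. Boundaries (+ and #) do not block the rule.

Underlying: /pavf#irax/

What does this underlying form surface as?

Rule 1: no segment meets the rule's conditions; no change.
After rule 1: pavf#irax
Rule 2: /f/ after /v/ (voiced) → [v]

[pavv#irax]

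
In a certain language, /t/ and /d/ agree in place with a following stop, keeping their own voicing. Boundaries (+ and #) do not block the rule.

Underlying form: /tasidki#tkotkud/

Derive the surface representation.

[tasigki#kkokkud]

/d/ before /k/ (velar) → [g]
/t/ before /k/ (velar) → [k]
/t/ before /k/ (velar) → [k]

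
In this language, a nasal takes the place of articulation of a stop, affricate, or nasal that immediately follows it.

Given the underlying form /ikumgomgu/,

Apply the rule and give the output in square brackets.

/m/ before /g/ (velar) → [ŋ]
/m/ before /g/ (velar) → [ŋ]

[ikuŋgoŋgu]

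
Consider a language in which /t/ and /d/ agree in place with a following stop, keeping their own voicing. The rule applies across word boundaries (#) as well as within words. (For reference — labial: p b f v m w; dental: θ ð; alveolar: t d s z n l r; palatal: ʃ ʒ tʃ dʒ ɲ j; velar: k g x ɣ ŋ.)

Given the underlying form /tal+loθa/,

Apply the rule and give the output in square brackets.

no segment meets the rule's conditions; no change.

[tal+loθa]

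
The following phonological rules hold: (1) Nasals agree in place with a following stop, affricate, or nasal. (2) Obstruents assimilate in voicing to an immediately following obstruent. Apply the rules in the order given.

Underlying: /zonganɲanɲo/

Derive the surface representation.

Rule 1: /n/ before /g/ (velar) → [ŋ]
Rule 1: /n/ before /ɲ/ (palatal) → [ɲ]
Rule 1: /n/ before /ɲ/ (palatal) → [ɲ]
After rule 1: zoŋgaɲɲaɲɲo
Rule 2: no segment meets the rule's conditions; no change.

[zoŋgaɲɲaɲɲo]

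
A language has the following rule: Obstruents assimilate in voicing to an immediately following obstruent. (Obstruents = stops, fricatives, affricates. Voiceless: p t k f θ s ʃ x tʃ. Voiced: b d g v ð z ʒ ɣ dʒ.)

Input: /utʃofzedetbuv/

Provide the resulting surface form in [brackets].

/f/ before /z/ (voiced) → [v]
/t/ before /b/ (voiced) → [d]

[utʃovzededbuv]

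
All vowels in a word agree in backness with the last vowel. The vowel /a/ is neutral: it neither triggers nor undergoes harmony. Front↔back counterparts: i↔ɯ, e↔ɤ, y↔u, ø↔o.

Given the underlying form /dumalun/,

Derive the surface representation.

[dumalun]

no segment meets the rule's conditions; no change.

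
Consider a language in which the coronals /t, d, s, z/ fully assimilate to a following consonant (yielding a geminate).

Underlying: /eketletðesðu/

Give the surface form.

/t/ before /l/ → [l] (total assimilation)
/t/ before /ð/ → [ð] (total assimilation)
/s/ before /ð/ → [ð] (total assimilation)

[ekelleððeððu]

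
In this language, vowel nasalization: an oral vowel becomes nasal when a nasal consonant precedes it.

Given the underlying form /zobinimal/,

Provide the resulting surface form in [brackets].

/i/ after nasal /n/ → [ĩ]
/a/ after nasal /m/ → [ã]

[zobinĩmãl]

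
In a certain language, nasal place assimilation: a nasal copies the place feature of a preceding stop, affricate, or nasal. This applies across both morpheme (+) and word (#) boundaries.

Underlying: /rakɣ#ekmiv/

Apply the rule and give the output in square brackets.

/m/ after /k/ (velar) → [ŋ]

[rakɣ#ekŋiv]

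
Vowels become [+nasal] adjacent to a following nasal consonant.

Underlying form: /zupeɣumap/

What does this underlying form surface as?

[zupeɣũmap]

/u/ before nasal /m/ → [ũ]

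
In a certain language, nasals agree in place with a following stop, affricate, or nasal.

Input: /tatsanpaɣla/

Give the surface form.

/n/ before /p/ (labial) → [m]

[tatsampaɣla]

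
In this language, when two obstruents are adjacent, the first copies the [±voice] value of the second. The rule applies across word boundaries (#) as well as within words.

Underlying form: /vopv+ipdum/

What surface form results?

/p/ before /v/ (voiced) → [b]
/p/ before /d/ (voiced) → [b]

[vobv+ibdum]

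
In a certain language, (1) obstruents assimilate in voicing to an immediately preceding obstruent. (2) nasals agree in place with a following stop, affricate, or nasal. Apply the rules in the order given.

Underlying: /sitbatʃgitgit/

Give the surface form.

Rule 1: /b/ after /t/ (voiceless) → [p]
Rule 1: /g/ after /tʃ/ (voiceless) → [k]
Rule 1: /g/ after /t/ (voiceless) → [k]
After rule 1: sitpatʃkitkit
Rule 2: no segment meets the rule's conditions; no change.

[sitpatʃkitkit]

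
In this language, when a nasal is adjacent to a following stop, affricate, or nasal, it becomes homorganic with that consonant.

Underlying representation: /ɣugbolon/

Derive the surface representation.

no segment meets the rule's conditions; no change.

[ɣugbolon]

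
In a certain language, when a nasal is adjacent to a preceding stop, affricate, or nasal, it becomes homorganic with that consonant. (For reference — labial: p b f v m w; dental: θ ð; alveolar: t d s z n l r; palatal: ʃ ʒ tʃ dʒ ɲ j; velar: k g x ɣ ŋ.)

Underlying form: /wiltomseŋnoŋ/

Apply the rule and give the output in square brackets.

/n/ after /ŋ/ (velar) → [ŋ]

[wiltomseŋŋoŋ]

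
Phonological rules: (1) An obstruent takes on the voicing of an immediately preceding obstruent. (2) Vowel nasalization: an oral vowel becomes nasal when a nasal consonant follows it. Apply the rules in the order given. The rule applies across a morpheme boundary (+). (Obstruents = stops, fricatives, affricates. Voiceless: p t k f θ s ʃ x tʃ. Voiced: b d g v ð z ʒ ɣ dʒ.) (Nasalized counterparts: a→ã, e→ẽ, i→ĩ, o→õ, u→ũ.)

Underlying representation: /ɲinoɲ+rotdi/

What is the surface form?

Rule 1: /d/ after /t/ (voiceless) → [t]
After rule 1: ɲinoɲ+rotti
Rule 2: /i/ before nasal /n/ → [ĩ]
Rule 2: /o/ before nasal /ɲ/ → [õ]

[ɲĩnõɲ+rotti]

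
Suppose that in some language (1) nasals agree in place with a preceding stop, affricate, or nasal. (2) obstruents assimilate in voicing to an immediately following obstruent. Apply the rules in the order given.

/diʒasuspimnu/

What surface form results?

[diʒasuspimmu]

Rule 1: /n/ after /m/ (labial) → [m]
After rule 1: diʒasuspimmu
Rule 2: no segment meets the rule's conditions; no change.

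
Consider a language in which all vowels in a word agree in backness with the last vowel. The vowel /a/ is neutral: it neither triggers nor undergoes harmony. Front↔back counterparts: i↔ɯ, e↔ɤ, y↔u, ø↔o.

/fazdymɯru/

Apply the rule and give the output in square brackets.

/y/ harmonizes with /u/ ([+back]) → [u]

[fazdumɯru]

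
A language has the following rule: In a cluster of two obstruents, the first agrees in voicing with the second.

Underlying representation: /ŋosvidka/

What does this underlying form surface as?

[ŋozvitka]

/s/ before /v/ (voiced) → [z]
/d/ before /k/ (voiceless) → [t]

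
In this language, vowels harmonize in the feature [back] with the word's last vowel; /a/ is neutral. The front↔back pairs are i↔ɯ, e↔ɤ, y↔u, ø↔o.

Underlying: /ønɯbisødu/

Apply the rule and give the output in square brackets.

[onɯbɯsodu]

/ø/ harmonizes with /u/ ([+back]) → [o]
/i/ harmonizes with /u/ ([+back]) → [ɯ]
/ø/ harmonizes with /u/ ([+back]) → [o]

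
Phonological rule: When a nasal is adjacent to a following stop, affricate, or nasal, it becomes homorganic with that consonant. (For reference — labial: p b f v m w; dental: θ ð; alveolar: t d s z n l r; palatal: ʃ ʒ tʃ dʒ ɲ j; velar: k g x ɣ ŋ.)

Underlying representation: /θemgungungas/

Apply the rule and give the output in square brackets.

/m/ before /g/ (velar) → [ŋ]
/n/ before /g/ (velar) → [ŋ]
/n/ before /g/ (velar) → [ŋ]

[θeŋguŋguŋgas]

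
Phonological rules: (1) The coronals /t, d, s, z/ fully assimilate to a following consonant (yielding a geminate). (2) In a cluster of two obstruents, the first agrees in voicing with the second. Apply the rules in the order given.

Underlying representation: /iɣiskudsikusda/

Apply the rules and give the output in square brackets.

[iɣikkussikudda]

Rule 1: /s/ before /k/ → [k] (total assimilation)
Rule 1: /d/ before /s/ → [s] (total assimilation)
Rule 1: /s/ before /d/ → [d] (total assimilation)
After rule 1: iɣikkussikudda
Rule 2: no segment meets the rule's conditions; no change.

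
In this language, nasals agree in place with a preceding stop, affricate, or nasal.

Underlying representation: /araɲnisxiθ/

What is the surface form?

[araɲɲisxiθ]

/n/ after /ɲ/ (palatal) → [ɲ]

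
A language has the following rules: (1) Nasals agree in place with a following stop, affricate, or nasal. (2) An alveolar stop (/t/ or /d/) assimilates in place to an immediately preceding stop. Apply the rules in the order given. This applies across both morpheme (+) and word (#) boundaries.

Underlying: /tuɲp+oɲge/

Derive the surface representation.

Rule 1: /ɲ/ before /p/ (labial) → [m]
Rule 1: /ɲ/ before /g/ (velar) → [ŋ]
After rule 1: tump+oŋge
Rule 2: no segment meets the rule's conditions; no change.

[tump+oŋge]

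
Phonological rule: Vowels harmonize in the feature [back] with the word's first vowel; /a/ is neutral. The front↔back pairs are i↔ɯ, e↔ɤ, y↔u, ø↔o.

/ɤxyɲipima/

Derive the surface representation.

/y/ harmonizes with /ɤ/ ([+back]) → [u]
/i/ harmonizes with /ɤ/ ([+back]) → [ɯ]
/i/ harmonizes with /ɤ/ ([+back]) → [ɯ]

[ɤxuɲɯpɯma]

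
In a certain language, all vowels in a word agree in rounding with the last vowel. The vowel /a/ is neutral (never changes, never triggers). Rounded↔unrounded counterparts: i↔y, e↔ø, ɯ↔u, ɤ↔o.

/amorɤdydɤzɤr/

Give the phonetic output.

/o/ harmonizes with /ɤ/ ([-round]) → [ɤ]
/y/ harmonizes with /ɤ/ ([-round]) → [i]

[amɤrɤdidɤzɤr]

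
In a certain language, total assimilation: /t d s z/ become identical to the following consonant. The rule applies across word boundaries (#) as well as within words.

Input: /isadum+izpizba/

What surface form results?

[isadum+ippibba]

/z/ before /p/ → [p] (total assimilation)
/z/ before /b/ → [b] (total assimilation)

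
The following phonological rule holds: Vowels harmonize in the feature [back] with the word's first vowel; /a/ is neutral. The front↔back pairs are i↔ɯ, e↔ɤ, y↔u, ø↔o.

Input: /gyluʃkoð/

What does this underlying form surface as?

[gylyʃkøð]

/u/ harmonizes with /y/ ([-back]) → [y]
/o/ harmonizes with /y/ ([-back]) → [ø]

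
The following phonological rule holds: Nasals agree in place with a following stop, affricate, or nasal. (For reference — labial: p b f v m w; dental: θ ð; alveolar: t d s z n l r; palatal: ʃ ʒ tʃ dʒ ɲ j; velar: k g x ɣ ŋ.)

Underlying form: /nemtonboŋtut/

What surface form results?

/m/ before /t/ (alveolar) → [n]
/n/ before /b/ (labial) → [m]
/ŋ/ before /t/ (alveolar) → [n]

[nentombontut]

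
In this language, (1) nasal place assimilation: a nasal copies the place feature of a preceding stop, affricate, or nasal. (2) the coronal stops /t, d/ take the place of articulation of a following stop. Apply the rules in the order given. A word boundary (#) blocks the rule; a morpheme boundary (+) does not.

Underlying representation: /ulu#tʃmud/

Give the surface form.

[ulu#tʃɲud]

Rule 1: /m/ after /tʃ/ (palatal) → [ɲ]
After rule 1: ulu#tʃɲud
Rule 2: no segment meets the rule's conditions; no change.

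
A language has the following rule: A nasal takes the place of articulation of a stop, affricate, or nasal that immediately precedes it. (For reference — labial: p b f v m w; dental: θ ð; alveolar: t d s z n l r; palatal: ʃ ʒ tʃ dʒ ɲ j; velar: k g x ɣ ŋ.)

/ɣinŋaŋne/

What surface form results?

/ŋ/ after /n/ (alveolar) → [n]
/n/ after /ŋ/ (velar) → [ŋ]

[ɣinnaŋŋe]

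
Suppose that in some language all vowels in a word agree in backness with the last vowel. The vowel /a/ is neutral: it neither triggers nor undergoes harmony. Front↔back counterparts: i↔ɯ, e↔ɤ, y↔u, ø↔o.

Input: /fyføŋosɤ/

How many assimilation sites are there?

/y/ harmonizes with /ɤ/ ([+back]) → [u]
/ø/ harmonizes with /ɤ/ ([+back]) → [o]
2 segments change.

2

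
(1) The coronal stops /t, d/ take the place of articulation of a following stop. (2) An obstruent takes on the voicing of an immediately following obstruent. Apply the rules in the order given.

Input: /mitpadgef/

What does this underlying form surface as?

Rule 1: /t/ before /p/ (labial) → [p]
Rule 1: /d/ before /g/ (velar) → [g]
After rule 1: mippaggef
Rule 2: no segment meets the rule's conditions; no change.

[mippaggef]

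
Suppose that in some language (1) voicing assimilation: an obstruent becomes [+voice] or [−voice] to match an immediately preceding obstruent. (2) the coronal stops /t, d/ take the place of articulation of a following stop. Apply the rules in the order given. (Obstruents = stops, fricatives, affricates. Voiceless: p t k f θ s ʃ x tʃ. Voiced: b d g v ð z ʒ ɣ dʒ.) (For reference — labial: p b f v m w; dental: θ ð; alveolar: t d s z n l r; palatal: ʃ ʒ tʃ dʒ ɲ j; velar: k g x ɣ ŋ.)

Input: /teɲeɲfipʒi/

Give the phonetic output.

[teɲeɲfipʃi]

Rule 1: /ʒ/ after /p/ (voiceless) → [ʃ]
After rule 1: teɲeɲfipʃi
Rule 2: no segment meets the rule's conditions; no change.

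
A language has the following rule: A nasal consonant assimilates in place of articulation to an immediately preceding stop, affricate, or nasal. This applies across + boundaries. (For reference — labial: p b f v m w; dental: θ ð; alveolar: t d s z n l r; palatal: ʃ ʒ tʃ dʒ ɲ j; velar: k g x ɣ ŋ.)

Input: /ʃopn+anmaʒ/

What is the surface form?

/n/ after /p/ (labial) → [m]
/m/ after /n/ (alveolar) → [n]

[ʃopm+annaʒ]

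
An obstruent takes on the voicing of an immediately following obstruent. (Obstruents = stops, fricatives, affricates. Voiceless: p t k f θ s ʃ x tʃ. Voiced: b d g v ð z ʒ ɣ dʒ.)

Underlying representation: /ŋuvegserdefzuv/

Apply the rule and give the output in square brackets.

[ŋuvekserdevzuv]

/g/ before /s/ (voiceless) → [k]
/f/ before /z/ (voiced) → [v]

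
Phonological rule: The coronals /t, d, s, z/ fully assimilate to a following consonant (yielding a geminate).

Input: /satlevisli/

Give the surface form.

/t/ before /l/ → [l] (total assimilation)
/s/ before /l/ → [l] (total assimilation)

[sallevilli]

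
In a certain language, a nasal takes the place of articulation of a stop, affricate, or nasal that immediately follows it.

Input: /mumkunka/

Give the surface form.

[muŋkuŋka]

/m/ before /k/ (velar) → [ŋ]
/n/ before /k/ (velar) → [ŋ]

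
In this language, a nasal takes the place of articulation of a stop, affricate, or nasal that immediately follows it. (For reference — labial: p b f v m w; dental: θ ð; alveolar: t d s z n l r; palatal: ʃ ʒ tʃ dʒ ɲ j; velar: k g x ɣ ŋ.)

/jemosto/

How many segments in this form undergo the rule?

No segment meets the rule's conditions.

0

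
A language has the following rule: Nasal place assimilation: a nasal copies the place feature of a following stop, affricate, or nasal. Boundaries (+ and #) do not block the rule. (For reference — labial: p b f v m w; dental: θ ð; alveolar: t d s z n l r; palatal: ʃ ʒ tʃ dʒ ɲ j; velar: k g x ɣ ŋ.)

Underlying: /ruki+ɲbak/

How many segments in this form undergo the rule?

/ɲ/ before /b/ (labial) → [m]
1 segment changes.

1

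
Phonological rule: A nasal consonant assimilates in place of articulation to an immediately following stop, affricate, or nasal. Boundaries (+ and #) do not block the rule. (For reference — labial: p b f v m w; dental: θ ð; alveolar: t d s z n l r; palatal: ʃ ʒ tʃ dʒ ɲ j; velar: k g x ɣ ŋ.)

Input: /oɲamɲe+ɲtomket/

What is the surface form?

[oɲaɲɲe+ntoŋket]

/m/ before /ɲ/ (palatal) → [ɲ]
/ɲ/ before /t/ (alveolar) → [n]
/m/ before /k/ (velar) → [ŋ]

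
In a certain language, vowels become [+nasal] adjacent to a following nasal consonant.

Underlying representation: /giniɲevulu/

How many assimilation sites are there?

/i/ before nasal /n/ → [ĩ]
/i/ before nasal /ɲ/ → [ĩ]
2 segments change.

2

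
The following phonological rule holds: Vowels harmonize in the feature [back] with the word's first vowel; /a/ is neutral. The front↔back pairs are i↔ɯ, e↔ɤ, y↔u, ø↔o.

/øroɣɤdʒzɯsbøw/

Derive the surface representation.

[ørøɣedʒzisbøw]

/o/ harmonizes with /ø/ ([-back]) → [ø]
/ɤ/ harmonizes with /ø/ ([-back]) → [e]
/ɯ/ harmonizes with /ø/ ([-back]) → [i]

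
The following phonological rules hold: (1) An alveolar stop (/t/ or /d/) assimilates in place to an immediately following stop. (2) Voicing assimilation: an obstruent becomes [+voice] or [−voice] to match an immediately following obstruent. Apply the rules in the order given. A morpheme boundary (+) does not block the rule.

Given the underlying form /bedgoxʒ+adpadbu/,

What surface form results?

[beggoɣʒ+appabbu]

Rule 1: /d/ before /g/ (velar) → [g]
Rule 1: /d/ before /p/ (labial) → [b]
Rule 1: /d/ before /b/ (labial) → [b]
After rule 1: beggoxʒ+abpabbu
Rule 2: /x/ before /ʒ/ (voiced) → [ɣ]
Rule 2: /b/ before /p/ (voiceless) → [p]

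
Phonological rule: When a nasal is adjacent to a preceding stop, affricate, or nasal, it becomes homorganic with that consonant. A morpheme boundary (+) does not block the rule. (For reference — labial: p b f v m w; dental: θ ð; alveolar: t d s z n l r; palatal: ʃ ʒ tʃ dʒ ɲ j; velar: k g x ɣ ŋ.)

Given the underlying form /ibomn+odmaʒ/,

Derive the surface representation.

/n/ after /m/ (labial) → [m]
/m/ after /d/ (alveolar) → [n]

[ibomm+odnaʒ]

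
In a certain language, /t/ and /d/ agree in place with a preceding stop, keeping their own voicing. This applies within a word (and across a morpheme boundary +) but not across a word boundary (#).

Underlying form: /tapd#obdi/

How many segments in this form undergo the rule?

2

/d/ after /p/ (labial) → [b]
/d/ after /b/ (labial) → [b]
2 segments change.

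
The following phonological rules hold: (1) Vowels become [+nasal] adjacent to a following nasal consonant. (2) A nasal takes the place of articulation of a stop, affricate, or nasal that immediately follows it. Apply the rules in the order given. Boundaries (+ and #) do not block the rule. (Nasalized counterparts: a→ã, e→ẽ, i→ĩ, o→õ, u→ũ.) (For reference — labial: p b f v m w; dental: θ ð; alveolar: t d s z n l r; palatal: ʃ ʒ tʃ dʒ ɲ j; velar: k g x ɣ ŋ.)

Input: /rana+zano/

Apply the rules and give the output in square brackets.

Rule 1: /a/ before nasal /n/ → [ã]
Rule 1: /a/ before nasal /n/ → [ã]
After rule 1: rãna+zãno
Rule 2: no segment meets the rule's conditions; no change.

[rãna+zãno]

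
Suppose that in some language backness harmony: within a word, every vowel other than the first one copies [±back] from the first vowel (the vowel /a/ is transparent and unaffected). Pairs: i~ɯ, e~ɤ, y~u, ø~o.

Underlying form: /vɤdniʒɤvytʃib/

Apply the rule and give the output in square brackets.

/i/ harmonizes with /ɤ/ ([+back]) → [ɯ]
/y/ harmonizes with /ɤ/ ([+back]) → [u]
/i/ harmonizes with /ɤ/ ([+back]) → [ɯ]

[vɤdnɯʒɤvutʃɯb]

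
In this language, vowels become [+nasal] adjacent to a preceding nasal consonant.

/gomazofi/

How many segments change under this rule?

1

/a/ after nasal /m/ → [ã]
1 segment changes.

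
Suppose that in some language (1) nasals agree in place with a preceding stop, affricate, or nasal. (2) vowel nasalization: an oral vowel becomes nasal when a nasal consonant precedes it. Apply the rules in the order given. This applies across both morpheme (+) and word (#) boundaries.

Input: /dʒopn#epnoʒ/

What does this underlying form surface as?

[dʒopm#ẽpmõʒ]

Rule 1: /n/ after /p/ (labial) → [m]
Rule 1: /n/ after /p/ (labial) → [m]
After rule 1: dʒopm#epmoʒ
Rule 2: /e/ after nasal /m/ → [ẽ]
Rule 2: /o/ after nasal /m/ → [õ]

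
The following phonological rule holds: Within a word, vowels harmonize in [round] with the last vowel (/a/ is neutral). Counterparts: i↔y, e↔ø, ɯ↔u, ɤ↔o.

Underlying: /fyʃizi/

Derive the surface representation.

[fiʃizi]

/y/ harmonizes with /i/ ([-round]) → [i]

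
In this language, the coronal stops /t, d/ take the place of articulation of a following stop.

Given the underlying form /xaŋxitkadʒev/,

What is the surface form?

[xaŋxikkadʒev]

/t/ before /k/ (velar) → [k]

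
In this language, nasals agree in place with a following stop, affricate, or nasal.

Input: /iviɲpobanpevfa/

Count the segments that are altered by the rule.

2

/ɲ/ before /p/ (labial) → [m]
/n/ before /p/ (labial) → [m]
2 segments change.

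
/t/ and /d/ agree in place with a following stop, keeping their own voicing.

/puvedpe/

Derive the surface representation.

[puvebpe]

/d/ before /p/ (labial) → [b]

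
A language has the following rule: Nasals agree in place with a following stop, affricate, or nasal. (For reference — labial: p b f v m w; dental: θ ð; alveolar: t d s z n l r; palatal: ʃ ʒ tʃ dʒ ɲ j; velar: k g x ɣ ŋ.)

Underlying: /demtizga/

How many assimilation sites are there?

/m/ before /t/ (alveolar) → [n]
1 segment changes.

1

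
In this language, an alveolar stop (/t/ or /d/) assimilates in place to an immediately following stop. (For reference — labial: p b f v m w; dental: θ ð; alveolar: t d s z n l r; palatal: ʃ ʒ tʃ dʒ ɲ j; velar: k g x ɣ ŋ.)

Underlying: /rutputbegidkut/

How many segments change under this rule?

/t/ before /p/ (labial) → [p]
/t/ before /b/ (labial) → [p]
/d/ before /k/ (velar) → [g]
3 segments change.

3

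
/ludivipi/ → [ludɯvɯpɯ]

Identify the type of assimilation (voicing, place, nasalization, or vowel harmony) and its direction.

/i/→[ɯ] /i/→[ɯ] /i/→[ɯ].
Vowels agree with the first vowel, so the harmony is progressive.

vowel harmony, progressive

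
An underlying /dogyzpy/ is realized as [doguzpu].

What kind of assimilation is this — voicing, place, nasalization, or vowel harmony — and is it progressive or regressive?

/y/→[u] /y/→[u].
Vowels agree with the first vowel, so the harmony is progressive.

vowel harmony, progressive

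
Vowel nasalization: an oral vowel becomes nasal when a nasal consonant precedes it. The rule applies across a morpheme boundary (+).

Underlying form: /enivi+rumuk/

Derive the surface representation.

[enĩvi+rumũk]

/i/ after nasal /n/ → [ĩ]
/u/ after nasal /m/ → [ũ]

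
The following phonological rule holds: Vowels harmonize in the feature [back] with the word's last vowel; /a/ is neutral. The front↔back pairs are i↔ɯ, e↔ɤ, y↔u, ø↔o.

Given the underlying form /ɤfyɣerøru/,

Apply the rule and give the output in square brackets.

/y/ harmonizes with /u/ ([+back]) → [u]
/e/ harmonizes with /u/ ([+back]) → [ɤ]
/ø/ harmonizes with /u/ ([+back]) → [o]

[ɤfuɣɤroru]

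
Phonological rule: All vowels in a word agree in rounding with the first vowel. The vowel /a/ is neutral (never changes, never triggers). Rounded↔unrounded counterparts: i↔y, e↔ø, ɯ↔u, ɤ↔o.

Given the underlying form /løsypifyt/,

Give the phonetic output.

/i/ harmonizes with /ø/ ([+round]) → [y]

[løsypyfyt]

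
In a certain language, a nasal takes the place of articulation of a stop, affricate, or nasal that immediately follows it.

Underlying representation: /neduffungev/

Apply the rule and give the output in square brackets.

[neduffuŋgev]

/n/ before /g/ (velar) → [ŋ]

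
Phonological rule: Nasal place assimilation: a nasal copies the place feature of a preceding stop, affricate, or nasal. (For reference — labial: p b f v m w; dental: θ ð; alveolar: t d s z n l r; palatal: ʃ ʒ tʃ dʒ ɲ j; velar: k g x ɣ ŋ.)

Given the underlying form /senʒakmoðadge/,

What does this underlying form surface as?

[senʒakŋoðadge]

/m/ after /k/ (velar) → [ŋ]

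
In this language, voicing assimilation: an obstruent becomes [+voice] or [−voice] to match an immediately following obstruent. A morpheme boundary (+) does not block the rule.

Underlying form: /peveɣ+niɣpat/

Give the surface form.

/ɣ/ before /p/ (voiceless) → [x]

[peveɣ+nixpat]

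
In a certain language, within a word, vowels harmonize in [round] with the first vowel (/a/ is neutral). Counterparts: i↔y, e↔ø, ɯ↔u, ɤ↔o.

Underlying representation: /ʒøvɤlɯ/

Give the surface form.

/ɤ/ harmonizes with /ø/ ([+round]) → [o]
/ɯ/ harmonizes with /ø/ ([+round]) → [u]

[ʒøvolu]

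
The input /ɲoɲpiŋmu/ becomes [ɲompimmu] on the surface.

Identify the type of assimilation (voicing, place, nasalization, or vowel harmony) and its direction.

place assimilation, regressive

/ɲ/→[m] /ŋ/→[m].
Each target copies a feature from the following segment, so the direction is regressive.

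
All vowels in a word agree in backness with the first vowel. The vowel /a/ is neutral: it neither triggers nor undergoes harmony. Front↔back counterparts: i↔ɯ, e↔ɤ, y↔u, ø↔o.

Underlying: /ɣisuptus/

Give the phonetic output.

/u/ harmonizes with /i/ ([-back]) → [y]
/u/ harmonizes with /i/ ([-back]) → [y]

[ɣisyptys]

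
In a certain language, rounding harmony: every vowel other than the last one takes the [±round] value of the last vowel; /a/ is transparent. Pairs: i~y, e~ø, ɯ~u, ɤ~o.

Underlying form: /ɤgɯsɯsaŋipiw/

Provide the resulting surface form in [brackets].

no segment meets the rule's conditions; no change.

[ɤgɯsɯsaŋipiw]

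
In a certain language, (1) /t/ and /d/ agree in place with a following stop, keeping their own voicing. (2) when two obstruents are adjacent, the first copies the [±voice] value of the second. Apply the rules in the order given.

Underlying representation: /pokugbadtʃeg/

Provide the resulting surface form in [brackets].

[pokugbattʃeg]

Rule 1: no segment meets the rule's conditions; no change.
After rule 1: pokugbadtʃeg
Rule 2: /d/ before /tʃ/ (voiceless) → [t]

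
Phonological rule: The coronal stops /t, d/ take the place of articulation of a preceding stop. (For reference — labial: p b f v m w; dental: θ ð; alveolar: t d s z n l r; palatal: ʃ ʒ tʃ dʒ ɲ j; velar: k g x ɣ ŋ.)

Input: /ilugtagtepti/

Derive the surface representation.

/t/ after /g/ (velar) → [k]
/t/ after /g/ (velar) → [k]
/t/ after /p/ (labial) → [p]

[ilugkagkeppi]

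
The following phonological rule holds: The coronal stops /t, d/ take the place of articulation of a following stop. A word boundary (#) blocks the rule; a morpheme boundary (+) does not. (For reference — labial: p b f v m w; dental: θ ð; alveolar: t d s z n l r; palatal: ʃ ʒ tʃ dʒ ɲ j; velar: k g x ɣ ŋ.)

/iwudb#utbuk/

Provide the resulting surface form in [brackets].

/d/ before /b/ (labial) → [b]
/t/ before /b/ (labial) → [p]

[iwubb#upbuk]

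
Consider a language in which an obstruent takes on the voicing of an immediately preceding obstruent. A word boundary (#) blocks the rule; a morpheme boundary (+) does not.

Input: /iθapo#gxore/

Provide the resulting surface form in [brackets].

[iθapo#gɣore]

/x/ after /g/ (voiced) → [ɣ]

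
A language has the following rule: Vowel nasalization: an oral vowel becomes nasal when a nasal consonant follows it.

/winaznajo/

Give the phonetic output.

/i/ before nasal /n/ → [ĩ]

[wĩnaznajo]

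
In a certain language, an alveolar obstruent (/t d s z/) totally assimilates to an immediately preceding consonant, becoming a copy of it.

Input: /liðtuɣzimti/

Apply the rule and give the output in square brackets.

[liððuɣɣimmi]

/t/ after /ð/ → [ð] (total assimilation)
/z/ after /ɣ/ → [ɣ] (total assimilation)
/t/ after /m/ → [m] (total assimilation)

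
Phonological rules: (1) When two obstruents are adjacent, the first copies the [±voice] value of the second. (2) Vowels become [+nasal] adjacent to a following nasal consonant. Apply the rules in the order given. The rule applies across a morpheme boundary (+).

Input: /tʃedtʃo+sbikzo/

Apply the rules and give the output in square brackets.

Rule 1: /d/ before /tʃ/ (voiceless) → [t]
Rule 1: /s/ before /b/ (voiced) → [z]
Rule 1: /k/ before /z/ (voiced) → [g]
After rule 1: tʃettʃo+zbigzo
Rule 2: no segment meets the rule's conditions; no change.

[tʃettʃo+zbigzo]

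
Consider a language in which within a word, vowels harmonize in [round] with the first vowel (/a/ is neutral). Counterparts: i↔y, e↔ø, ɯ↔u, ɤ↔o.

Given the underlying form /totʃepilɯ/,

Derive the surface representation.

/e/ harmonizes with /o/ ([+round]) → [ø]
/i/ harmonizes with /o/ ([+round]) → [y]
/ɯ/ harmonizes with /o/ ([+round]) → [u]

[totʃøpylu]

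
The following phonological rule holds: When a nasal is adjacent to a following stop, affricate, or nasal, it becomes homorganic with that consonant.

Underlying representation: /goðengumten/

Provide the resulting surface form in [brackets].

/n/ before /g/ (velar) → [ŋ]
/m/ before /t/ (alveolar) → [n]

[goðeŋgunten]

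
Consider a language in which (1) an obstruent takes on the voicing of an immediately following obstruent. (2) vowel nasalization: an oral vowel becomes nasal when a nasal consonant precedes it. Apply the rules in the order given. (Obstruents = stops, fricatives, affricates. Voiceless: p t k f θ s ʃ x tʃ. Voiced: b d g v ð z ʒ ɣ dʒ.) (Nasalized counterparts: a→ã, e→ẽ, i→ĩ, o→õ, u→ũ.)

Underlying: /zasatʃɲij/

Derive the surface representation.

[zasatʃɲĩj]

Rule 1: no segment meets the rule's conditions; no change.
After rule 1: zasatʃɲij
Rule 2: /i/ after nasal /ɲ/ → [ĩ]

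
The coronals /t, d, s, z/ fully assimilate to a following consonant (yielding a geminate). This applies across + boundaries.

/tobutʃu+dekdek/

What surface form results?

[tobutʃu+dekdek]

no segment meets the rule's conditions; no change.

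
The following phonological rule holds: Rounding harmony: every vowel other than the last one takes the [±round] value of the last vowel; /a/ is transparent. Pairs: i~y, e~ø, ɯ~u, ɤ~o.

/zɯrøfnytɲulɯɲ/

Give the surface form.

[zɯrefnitɲɯlɯɲ]

/ø/ harmonizes with /ɯ/ ([-round]) → [e]
/y/ harmonizes with /ɯ/ ([-round]) → [i]
/u/ harmonizes with /ɯ/ ([-round]) → [ɯ]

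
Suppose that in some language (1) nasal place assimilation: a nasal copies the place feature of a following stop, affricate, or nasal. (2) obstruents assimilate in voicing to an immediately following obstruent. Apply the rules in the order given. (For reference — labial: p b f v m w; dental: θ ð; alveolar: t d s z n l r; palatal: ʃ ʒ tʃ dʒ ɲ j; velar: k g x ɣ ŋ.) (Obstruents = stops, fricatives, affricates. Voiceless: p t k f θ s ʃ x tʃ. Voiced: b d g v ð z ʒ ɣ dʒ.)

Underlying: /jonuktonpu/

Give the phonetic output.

[jonuktompu]

Rule 1: /n/ before /p/ (labial) → [m]
After rule 1: jonuktompu
Rule 2: no segment meets the rule's conditions; no change.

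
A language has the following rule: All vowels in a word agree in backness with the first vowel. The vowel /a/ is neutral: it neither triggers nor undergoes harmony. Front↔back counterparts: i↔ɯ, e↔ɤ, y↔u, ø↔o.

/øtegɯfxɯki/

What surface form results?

[øtegifxiki]

/ɯ/ harmonizes with /ø/ ([-back]) → [i]
/ɯ/ harmonizes with /ø/ ([-back]) → [i]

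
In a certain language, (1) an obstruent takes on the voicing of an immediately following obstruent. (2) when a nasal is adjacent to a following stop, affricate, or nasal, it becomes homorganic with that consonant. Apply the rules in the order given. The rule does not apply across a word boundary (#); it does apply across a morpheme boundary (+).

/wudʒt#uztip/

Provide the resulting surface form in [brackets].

Rule 1: /dʒ/ before /t/ (voiceless) → [tʃ]
Rule 1: /z/ before /t/ (voiceless) → [s]
After rule 1: wutʃt#ustip
Rule 2: no segment meets the rule's conditions; no change.

[wutʃt#ustip]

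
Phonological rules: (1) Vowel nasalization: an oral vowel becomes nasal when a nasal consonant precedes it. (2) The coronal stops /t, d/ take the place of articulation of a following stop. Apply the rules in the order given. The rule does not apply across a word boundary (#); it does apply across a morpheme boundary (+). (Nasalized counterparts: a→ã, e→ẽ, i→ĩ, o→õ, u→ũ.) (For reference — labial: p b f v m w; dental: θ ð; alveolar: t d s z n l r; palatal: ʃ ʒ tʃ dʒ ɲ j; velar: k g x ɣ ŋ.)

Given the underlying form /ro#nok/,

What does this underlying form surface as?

Rule 1: /o/ after nasal /n/ → [õ]
After rule 1: ro#nõk
Rule 2: no segment meets the rule's conditions; no change.

[ro#nõk]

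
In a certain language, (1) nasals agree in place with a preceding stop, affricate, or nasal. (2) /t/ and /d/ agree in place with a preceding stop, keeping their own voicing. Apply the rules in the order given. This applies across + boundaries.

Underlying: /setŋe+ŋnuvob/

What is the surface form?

[setne+ŋŋuvob]

Rule 1: /ŋ/ after /t/ (alveolar) → [n]
Rule 1: /n/ after /ŋ/ (velar) → [ŋ]
After rule 1: setne+ŋŋuvob
Rule 2: no segment meets the rule's conditions; no change.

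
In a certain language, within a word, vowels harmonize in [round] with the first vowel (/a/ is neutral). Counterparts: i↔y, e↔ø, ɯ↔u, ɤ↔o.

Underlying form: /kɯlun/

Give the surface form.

/u/ harmonizes with /ɯ/ ([-round]) → [ɯ]

[kɯlɯn]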